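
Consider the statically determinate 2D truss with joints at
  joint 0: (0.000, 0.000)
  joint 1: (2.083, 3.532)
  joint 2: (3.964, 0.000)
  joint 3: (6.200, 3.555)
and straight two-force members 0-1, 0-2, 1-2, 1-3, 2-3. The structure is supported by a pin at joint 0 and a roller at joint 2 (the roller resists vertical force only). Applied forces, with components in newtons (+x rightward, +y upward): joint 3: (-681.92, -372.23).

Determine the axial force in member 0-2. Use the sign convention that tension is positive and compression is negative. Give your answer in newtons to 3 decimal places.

-445.079

N=4 nodes, M=5 members, R=3 reactions → 2N=8, M+R=8
member 0 (0-1): L=4.1005, (cx,cy)=(0.5080,0.8614)
member 1 (0-2): L=3.9640, (cx,cy)=(1.0000,0.0000)
member 2 (1-2): L=4.0016, (cx,cy)=(0.4701,-0.8826)
member 3 (1-3): L=4.1171, (cx,cy)=(1.0000,0.0056)
member 4 (2-3): L=4.1997, (cx,cy)=(0.5324,0.8465)
solve A·x = −loads:
  F[0-1] = -466.2310 N (compression)
  F[0-2] = -445.0795 N (compression)
  F[1-2] = +452.1496 N (tension)
  F[1-3] = -449.3833 N (compression)
  F[2-3] = -436.7712 N (compression)
  Rx@0 = +681.9200 N
  Ry@0 = +401.5942 N
  Ry@2 = -29.3642 N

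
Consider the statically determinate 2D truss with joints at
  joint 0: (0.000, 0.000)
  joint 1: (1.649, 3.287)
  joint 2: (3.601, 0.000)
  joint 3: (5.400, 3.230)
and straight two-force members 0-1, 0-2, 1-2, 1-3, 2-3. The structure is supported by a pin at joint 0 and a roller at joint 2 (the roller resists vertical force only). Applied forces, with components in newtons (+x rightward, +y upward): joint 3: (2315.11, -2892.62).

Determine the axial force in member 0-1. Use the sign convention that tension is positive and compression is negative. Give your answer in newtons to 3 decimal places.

3940.015

N=4 nodes, M=5 members, R=3 reactions → 2N=8, M+R=8
member 0 (0-1): L=3.6774, (cx,cy)=(0.4484,0.8938)
member 1 (0-2): L=3.6010, (cx,cy)=(1.0000,0.0000)
member 2 (1-2): L=3.8229, (cx,cy)=(0.5106,-0.8598)
member 3 (1-3): L=3.7514, (cx,cy)=(0.9999,-0.0152)
member 4 (2-3): L=3.6972, (cx,cy)=(0.4866,0.8736)
solve A·x = −loads:
  F[0-1] = +3940.0151 N (tension)
  F[0-2] = +548.3691 N (tension)
  F[1-2] = -4164.6830 N (compression)
  F[1-3] = +3893.6993 N (tension)
  F[2-3] = -3243.3026 N (compression)
  Rx@0 = -2315.1100 N
  Ry@0 = -3521.6964 N
  Ry@2 = +6414.3164 N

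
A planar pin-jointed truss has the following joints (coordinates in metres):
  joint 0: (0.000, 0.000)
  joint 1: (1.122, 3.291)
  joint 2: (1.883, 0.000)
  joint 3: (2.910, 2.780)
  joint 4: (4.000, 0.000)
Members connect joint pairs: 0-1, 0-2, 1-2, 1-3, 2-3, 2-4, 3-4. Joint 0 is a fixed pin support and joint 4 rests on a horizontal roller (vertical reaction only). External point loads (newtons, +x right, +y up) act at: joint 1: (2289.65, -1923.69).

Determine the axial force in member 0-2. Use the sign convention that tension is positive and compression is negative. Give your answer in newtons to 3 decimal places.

2119.282

N=5 nodes, M=7 members, R=3 reactions → 2N=10, M+R=10
member 0 (0-1): L=3.4770, (cx,cy)=(0.3227,0.9465)
member 1 (0-2): L=1.8830, (cx,cy)=(1.0000,0.0000)
member 2 (1-2): L=3.3778, (cx,cy)=(0.2253,-0.9743)
member 3 (1-3): L=1.8596, (cx,cy)=(0.9615,-0.2748)
member 4 (2-3): L=2.9636, (cx,cy)=(0.3465,0.9380)
member 5 (2-4): L=2.1170, (cx,cy)=(1.0000,0.0000)
member 6 (3-4): L=2.9861, (cx,cy)=(0.3650,-0.9310)
solve A·x = −loads:
  F[0-1] = +527.9581 N (tension)
  F[0-2] = +2119.2824 N (tension)
  F[1-2] = -1997.7114 N (compression)
  F[1-3] = -1736.0456 N (compression)
  F[2-3] = +2074.9203 N (tension)
  F[2-4] = +950.1838 N (tension)
  F[3-4] = -2603.0250 N (compression)
  Rx@0 = -2289.6500 N
  Ry@0 = -499.7146 N
  Ry@4 = +2423.4046 N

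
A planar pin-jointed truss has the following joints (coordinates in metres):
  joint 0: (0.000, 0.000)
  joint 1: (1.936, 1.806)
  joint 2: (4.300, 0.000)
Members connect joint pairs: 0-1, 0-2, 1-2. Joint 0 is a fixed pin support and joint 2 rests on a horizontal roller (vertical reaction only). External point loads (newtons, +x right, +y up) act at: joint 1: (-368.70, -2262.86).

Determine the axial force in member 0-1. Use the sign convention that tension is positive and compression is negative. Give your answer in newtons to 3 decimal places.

-2050.784

N=3 nodes, M=3 members, R=3 reactions → 2N=6, M+R=6
member 0 (0-1): L=2.6476, (cx,cy)=(0.7312,0.6821)
member 1 (0-2): L=4.3000, (cx,cy)=(1.0000,0.0000)
member 2 (1-2): L=2.9749, (cx,cy)=(0.7946,-0.6071)
solve A·x = −loads:
  F[0-1] = -2050.7837 N (compression)
  F[0-2] = +1130.8968 N (tension)
  F[1-2] = -1423.1490 N (compression)
  Rx@0 = +368.7000 N
  Ry@0 = +1398.9008 N
  Ry@2 = +863.9592 N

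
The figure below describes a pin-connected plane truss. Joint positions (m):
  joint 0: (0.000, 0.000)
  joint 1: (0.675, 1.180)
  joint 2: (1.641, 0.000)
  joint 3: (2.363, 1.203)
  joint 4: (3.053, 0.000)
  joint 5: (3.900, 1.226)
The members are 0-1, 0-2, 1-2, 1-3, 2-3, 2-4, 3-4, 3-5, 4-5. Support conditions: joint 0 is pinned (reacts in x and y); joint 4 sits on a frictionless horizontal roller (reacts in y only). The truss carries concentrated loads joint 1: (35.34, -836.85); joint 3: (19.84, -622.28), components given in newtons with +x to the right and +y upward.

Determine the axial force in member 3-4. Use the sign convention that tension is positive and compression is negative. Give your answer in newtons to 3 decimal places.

N=6 nodes, M=9 members, R=3 reactions → 2N=12, M+R=12
member 0 (0-1): L=1.3594, (cx,cy)=(0.4965,0.8680)
member 1 (0-2): L=1.6410, (cx,cy)=(1.0000,0.0000)
member 2 (1-2): L=1.5250, (cx,cy)=(0.6335,-0.7738)
member 3 (1-3): L=1.6882, (cx,cy)=(0.9999,0.0136)
member 4 (2-3): L=1.4030, (cx,cy)=(0.5146,0.8574)
member 5 (2-4): L=1.4120, (cx,cy)=(1.0000,0.0000)
member 6 (3-4): L=1.3868, (cx,cy)=(0.4975,-0.8674)
member 7 (3-5): L=1.5372, (cx,cy)=(0.9999,0.0150)
member 8 (4-5): L=1.4901, (cx,cy)=(0.5684,0.8227)
solve A·x = −loads:
  F[0-1] = -888.2207 N (compression)
  F[0-2] = +496.2127 N (tension)
  F[1-2] = -92.4709 N (compression)
  F[1-3] = -417.8356 N (compression)
  F[2-3] = +83.4497 N (tension)
  F[2-4] = +394.6935 N (tension)
  F[3-4] = -793.2963 N (compression)
  F[3-5] = +0.0000 N (tension)
  F[4-5] = +0.0000 N (tension)
  Rx@0 = -55.1800 N
  Ry@0 = +770.9904 N
  Ry@4 = +688.1396 N

-793.296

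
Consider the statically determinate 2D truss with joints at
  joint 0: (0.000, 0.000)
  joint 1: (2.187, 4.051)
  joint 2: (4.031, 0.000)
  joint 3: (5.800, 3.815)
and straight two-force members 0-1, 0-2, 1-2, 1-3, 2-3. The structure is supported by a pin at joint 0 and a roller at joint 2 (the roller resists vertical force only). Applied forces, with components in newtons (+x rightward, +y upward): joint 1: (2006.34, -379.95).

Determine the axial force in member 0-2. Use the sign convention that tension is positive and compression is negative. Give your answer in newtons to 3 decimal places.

1011.644

N=4 nodes, M=5 members, R=3 reactions → 2N=8, M+R=8
member 0 (0-1): L=4.6036, (cx,cy)=(0.4751,0.8800)
member 1 (0-2): L=4.0310, (cx,cy)=(1.0000,0.0000)
member 2 (1-2): L=4.4509, (cx,cy)=(0.4143,-0.9101)
member 3 (1-3): L=3.6207, (cx,cy)=(0.9979,-0.0652)
member 4 (2-3): L=4.2052, (cx,cy)=(0.4207,0.9072)
solve A·x = −loads:
  F[0-1] = +2093.8410 N (tension)
  F[0-2] = +1011.6439 N (tension)
  F[1-2] = -2441.8516 N (compression)
  F[1-3] = -0.0000 N (compression)
  F[2-3] = +0.0000 N (tension)
  Rx@0 = -2006.3400 N
  Ry@0 = -1842.4846 N
  Ry@2 = +2222.4346 N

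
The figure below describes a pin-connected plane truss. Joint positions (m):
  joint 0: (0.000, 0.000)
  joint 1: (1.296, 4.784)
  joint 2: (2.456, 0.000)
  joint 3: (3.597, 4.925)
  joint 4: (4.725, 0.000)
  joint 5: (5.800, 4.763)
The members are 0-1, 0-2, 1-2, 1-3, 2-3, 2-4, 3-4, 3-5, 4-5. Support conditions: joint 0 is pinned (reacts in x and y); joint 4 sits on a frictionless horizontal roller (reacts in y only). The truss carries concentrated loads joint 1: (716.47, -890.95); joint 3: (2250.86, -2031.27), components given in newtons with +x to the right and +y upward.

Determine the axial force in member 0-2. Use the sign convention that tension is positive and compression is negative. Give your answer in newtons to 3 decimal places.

2441.765

N=6 nodes, M=9 members, R=3 reactions → 2N=12, M+R=12
member 0 (0-1): L=4.9564, (cx,cy)=(0.2615,0.9652)
member 1 (0-2): L=2.4560, (cx,cy)=(1.0000,0.0000)
member 2 (1-2): L=4.9226, (cx,cy)=(0.2356,-0.9718)
member 3 (1-3): L=2.3053, (cx,cy)=(0.9981,0.0612)
member 4 (2-3): L=5.0554, (cx,cy)=(0.2257,0.9742)
member 5 (2-4): L=2.2690, (cx,cy)=(1.0000,0.0000)
member 6 (3-4): L=5.0525, (cx,cy)=(0.2233,-0.9748)
member 7 (3-5): L=2.2089, (cx,cy)=(0.9973,-0.0733)
member 8 (4-5): L=4.8828, (cx,cy)=(0.2202,0.9755)
solve A·x = −loads:
  F[0-1] = +2009.9787 N (tension)
  F[0-2] = +2441.7645 N (tension)
  F[1-2] = -2882.2467 N (compression)
  F[1-3] = +489.2028 N (tension)
  F[2-3] = +2875.2684 N (tension)
  F[2-4] = +1113.6327 N (tension)
  F[3-4] = -4988.1711 N (compression)
  F[3-5] = -0.0000 N (compression)
  F[4-5] = +0.0000 N (tension)
  Rx@0 = -2967.3300 N
  Ry@0 = -1940.0503 N
  Ry@4 = +4862.2703 N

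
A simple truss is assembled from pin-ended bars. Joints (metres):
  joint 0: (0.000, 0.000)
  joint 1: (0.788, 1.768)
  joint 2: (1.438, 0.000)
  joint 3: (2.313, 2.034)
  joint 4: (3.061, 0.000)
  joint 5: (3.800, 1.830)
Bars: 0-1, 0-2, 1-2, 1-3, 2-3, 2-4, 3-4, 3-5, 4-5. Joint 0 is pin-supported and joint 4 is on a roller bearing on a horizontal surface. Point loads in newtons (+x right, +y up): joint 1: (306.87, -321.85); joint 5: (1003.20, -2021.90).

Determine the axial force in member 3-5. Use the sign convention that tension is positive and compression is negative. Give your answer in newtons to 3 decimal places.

1740.324

N=6 nodes, M=9 members, R=3 reactions → 2N=12, M+R=12
member 0 (0-1): L=1.9357, (cx,cy)=(0.4071,0.9134)
member 1 (0-2): L=1.4380, (cx,cy)=(1.0000,0.0000)
member 2 (1-2): L=1.8837, (cx,cy)=(0.3451,-0.9386)
member 3 (1-3): L=1.5480, (cx,cy)=(0.9851,0.1718)
member 4 (2-3): L=2.2142, (cx,cy)=(0.3952,0.9186)
member 5 (2-4): L=1.6230, (cx,cy)=(1.0000,0.0000)
member 6 (3-4): L=2.1672, (cx,cy)=(0.3451,-0.9385)
member 7 (3-5): L=1.5009, (cx,cy)=(0.9907,-0.1359)
member 8 (4-5): L=1.9736, (cx,cy)=(0.3744,0.9272)
solve A·x = −loads:
  F[0-1] = +1123.4498 N (tension)
  F[0-2] = +852.7170 N (tension)
  F[1-2] = -1323.3757 N (compression)
  F[1-3] = +616.3011 N (tension)
  F[2-3] = +1352.1475 N (tension)
  F[2-4] = -138.2661 N (compression)
  F[3-4] = -1688.2783 N (compression)
  F[3-5] = +1740.3237 N (tension)
  F[4-5] = -1925.4408 N (compression)
  Rx@0 = -1310.0700 N
  Ry@0 = -1026.1422 N
  Ry@4 = +3369.8922 N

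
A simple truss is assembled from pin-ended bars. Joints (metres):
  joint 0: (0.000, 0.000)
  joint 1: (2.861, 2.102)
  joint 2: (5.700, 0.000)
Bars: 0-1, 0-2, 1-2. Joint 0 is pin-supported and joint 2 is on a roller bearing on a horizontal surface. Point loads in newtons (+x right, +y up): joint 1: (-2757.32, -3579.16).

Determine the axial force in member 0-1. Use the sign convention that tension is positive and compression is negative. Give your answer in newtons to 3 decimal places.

N=3 nodes, M=3 members, R=3 reactions → 2N=6, M+R=6
member 0 (0-1): L=3.5502, (cx,cy)=(0.8059,0.5921)
member 1 (0-2): L=5.7000, (cx,cy)=(1.0000,0.0000)
member 2 (1-2): L=3.5325, (cx,cy)=(0.8037,-0.5951)
solve A·x = −loads:
  F[0-1] = -4728.2067 N (compression)
  F[0-2] = +1053.0299 N (tension)
  F[1-2] = -1310.2478 N (compression)
  Rx@0 = +2757.3200 N
  Ry@0 = +2799.4951 N
  Ry@2 = +779.6649 N

-4728.207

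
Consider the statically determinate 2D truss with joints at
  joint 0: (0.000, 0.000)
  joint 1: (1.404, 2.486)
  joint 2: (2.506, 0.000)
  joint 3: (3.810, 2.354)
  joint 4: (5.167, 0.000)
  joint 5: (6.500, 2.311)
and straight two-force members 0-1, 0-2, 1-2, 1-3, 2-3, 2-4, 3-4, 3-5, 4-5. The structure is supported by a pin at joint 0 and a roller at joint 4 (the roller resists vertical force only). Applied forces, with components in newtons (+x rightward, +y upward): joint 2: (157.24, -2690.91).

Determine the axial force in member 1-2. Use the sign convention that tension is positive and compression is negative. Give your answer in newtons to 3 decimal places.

N=6 nodes, M=9 members, R=3 reactions → 2N=12, M+R=12
member 0 (0-1): L=2.8551, (cx,cy)=(0.4918,0.8707)
member 1 (0-2): L=2.5060, (cx,cy)=(1.0000,0.0000)
member 2 (1-2): L=2.7193, (cx,cy)=(0.4053,-0.9142)
member 3 (1-3): L=2.4096, (cx,cy)=(0.9985,-0.0548)
member 4 (2-3): L=2.6910, (cx,cy)=(0.4846,0.8748)
member 5 (2-4): L=2.6610, (cx,cy)=(1.0000,0.0000)
member 6 (3-4): L=2.7171, (cx,cy)=(0.4994,-0.8664)
member 7 (3-5): L=2.6903, (cx,cy)=(0.9999,-0.0160)
member 8 (4-5): L=2.6679, (cx,cy)=(0.4996,0.8662)
solve A·x = −loads:
  F[0-1] = -1591.5522 N (compression)
  F[0-2] = +939.8972 N (tension)
  F[1-2] = +1601.7931 N (tension)
  F[1-3] = -1433.9388 N (compression)
  F[2-3] = +1402.1589 N (tension)
  F[2-4] = +752.3418 N (tension)
  F[3-4] = -1506.4157 N (compression)
  F[3-5] = +0.0000 N (tension)
  F[4-5] = -0.0000 N (compression)
  Rx@0 = -157.2400 N
  Ry@0 = +1385.8160 N
  Ry@4 = +1305.0940 N

1601.793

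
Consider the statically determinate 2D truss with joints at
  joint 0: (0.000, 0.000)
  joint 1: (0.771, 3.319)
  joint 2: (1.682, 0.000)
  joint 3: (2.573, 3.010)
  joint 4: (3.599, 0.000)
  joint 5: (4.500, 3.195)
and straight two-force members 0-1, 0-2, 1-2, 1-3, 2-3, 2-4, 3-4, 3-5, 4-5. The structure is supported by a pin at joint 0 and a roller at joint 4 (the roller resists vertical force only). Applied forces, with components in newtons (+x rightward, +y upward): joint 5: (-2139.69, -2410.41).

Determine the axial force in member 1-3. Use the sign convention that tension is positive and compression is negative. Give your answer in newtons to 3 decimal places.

-699.319

N=6 nodes, M=9 members, R=3 reactions → 2N=12, M+R=12
member 0 (0-1): L=3.4074, (cx,cy)=(0.2263,0.9741)
member 1 (0-2): L=1.6820, (cx,cy)=(1.0000,0.0000)
member 2 (1-2): L=3.4418, (cx,cy)=(0.2647,-0.9643)
member 3 (1-3): L=1.8283, (cx,cy)=(0.9856,-0.1690)
member 4 (2-3): L=3.1391, (cx,cy)=(0.2838,0.9589)
member 5 (2-4): L=1.9170, (cx,cy)=(1.0000,0.0000)
member 6 (3-4): L=3.1801, (cx,cy)=(0.3226,-0.9465)
member 7 (3-5): L=1.9359, (cx,cy)=(0.9954,0.0956)
member 8 (4-5): L=3.3196, (cx,cy)=(0.2714,0.9625)
solve A·x = −loads:
  F[0-1] = -1330.5730 N (compression)
  F[0-2] = -1838.6160 N (compression)
  F[1-2] = +1466.5615 N (tension)
  F[1-3] = -699.3189 N (compression)
  F[2-3] = -1474.9146 N (compression)
  F[2-4] = -1031.7931 N (compression)
  F[3-4] = +1217.0875 N (tension)
  F[3-5] = -1507.4719 N (compression)
  F[4-5] = -2354.7416 N (compression)
  Rx@0 = +2139.6900 N
  Ry@0 = +1296.0628 N
  Ry@4 = +1114.3472 N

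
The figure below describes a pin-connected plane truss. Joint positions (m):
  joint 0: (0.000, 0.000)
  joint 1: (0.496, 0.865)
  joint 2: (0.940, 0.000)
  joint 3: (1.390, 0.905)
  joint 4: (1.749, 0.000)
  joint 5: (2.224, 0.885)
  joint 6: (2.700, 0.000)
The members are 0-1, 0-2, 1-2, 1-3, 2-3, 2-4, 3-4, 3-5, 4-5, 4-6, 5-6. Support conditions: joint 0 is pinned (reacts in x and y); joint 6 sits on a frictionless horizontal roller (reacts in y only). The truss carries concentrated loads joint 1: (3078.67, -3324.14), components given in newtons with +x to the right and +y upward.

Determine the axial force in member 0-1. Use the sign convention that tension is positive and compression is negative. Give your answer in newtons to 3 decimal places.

N=7 nodes, M=11 members, R=3 reactions → 2N=14, M+R=14
member 0 (0-1): L=0.9971, (cx,cy)=(0.4974,0.8675)
member 1 (0-2): L=0.9400, (cx,cy)=(1.0000,0.0000)
member 2 (1-2): L=0.9723, (cx,cy)=(0.4567,-0.8896)
member 3 (1-3): L=0.8949, (cx,cy)=(0.9990,0.0447)
member 4 (2-3): L=1.0107, (cx,cy)=(0.4452,0.8954)
member 5 (2-4): L=0.8090, (cx,cy)=(1.0000,0.0000)
member 6 (3-4): L=0.9736, (cx,cy)=(0.3687,-0.9295)
member 7 (3-5): L=0.8342, (cx,cy)=(0.9997,-0.0240)
member 8 (4-5): L=1.0044, (cx,cy)=(0.4729,0.8811)
member 9 (4-6): L=0.9510, (cx,cy)=(1.0000,0.0000)
member 10 (5-6): L=1.0049, (cx,cy)=(0.4737,-0.8807)
solve A·x = −loads:
  F[0-1] = -1990.9687 N (compression)
  F[0-2] = +4069.0464 N (tension)
  F[1-2] = -1954.8126 N (compression)
  F[1-3] = -3179.5577 N (compression)
  F[2-3] = +1942.2196 N (tension)
  F[2-4] = +2311.6383 N (tension)
  F[3-4] = -1674.3221 N (compression)
  F[3-5] = -1694.7478 N (compression)
  F[4-5] = +1766.3428 N (tension)
  F[4-6] = +858.9361 N (tension)
  F[5-6] = -1813.3089 N (compression)
  Rx@0 = -3078.6700 N
  Ry@0 = +1727.1685 N
  Ry@6 = +1596.9715 N

-1990.969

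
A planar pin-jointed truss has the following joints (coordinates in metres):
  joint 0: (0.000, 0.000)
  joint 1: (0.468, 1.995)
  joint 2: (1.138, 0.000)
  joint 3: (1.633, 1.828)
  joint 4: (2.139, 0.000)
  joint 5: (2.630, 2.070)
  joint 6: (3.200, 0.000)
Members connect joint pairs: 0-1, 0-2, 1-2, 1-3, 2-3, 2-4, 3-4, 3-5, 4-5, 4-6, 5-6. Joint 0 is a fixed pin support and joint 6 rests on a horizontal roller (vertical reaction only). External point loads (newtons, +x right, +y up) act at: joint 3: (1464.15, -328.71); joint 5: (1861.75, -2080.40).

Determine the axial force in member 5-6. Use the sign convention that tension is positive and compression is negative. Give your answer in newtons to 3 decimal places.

-4064.126

N=7 nodes, M=11 members, R=3 reactions → 2N=14, M+R=14
member 0 (0-1): L=2.0492, (cx,cy)=(0.2284,0.9736)
member 1 (0-2): L=1.1380, (cx,cy)=(1.0000,0.0000)
member 2 (1-2): L=2.1045, (cx,cy)=(0.3184,-0.9480)
member 3 (1-3): L=1.1769, (cx,cy)=(0.9899,-0.1419)
member 4 (2-3): L=1.8938, (cx,cy)=(0.2614,0.9652)
member 5 (2-4): L=1.0010, (cx,cy)=(1.0000,0.0000)
member 6 (3-4): L=1.8967, (cx,cy)=(0.2668,-0.9638)
member 7 (3-5): L=1.0259, (cx,cy)=(0.9718,0.2359)
member 8 (4-5): L=2.1274, (cx,cy)=(0.2308,0.9730)
member 9 (4-6): L=1.0610, (cx,cy)=(1.0000,0.0000)
member 10 (5-6): L=2.1470, (cx,cy)=(0.2655,-0.9641)
solve A·x = −loads:
  F[0-1] = +1550.1484 N (tension)
  F[0-2] = +2971.8671 N (tension)
  F[1-2] = -1728.7760 N (compression)
  F[1-3] = +913.6601 N (tension)
  F[2-3] = +1697.8460 N (tension)
  F[2-4] = +1977.7113 N (tension)
  F[3-4] = -1814.3051 N (compression)
  F[3-5] = +378.7344 N (tension)
  F[4-5] = +1797.0696 N (tension)
  F[4-6] = +1078.9491 N (tension)
  F[5-6] = -4064.1258 N (compression)
  Rx@0 = -3325.9000 N
  Ry@0 = -1509.1788 N
  Ry@6 = +3918.2888 N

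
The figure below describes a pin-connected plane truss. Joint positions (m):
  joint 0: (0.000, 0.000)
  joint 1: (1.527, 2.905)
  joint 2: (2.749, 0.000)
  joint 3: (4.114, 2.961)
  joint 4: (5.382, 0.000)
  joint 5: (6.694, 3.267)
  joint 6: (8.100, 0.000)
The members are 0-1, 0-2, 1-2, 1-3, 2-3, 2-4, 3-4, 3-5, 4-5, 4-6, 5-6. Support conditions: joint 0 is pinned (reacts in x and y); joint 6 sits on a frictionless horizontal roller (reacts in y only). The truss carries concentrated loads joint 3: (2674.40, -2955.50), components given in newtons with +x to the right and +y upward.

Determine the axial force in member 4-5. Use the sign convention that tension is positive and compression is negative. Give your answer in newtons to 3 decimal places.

N=7 nodes, M=11 members, R=3 reactions → 2N=14, M+R=14
member 0 (0-1): L=3.2819, (cx,cy)=(0.4653,0.8852)
member 1 (0-2): L=2.7490, (cx,cy)=(1.0000,0.0000)
member 2 (1-2): L=3.1516, (cx,cy)=(0.3877,-0.9218)
member 3 (1-3): L=2.5876, (cx,cy)=(0.9998,0.0216)
member 4 (2-3): L=3.2605, (cx,cy)=(0.4186,0.9081)
member 5 (2-4): L=2.6330, (cx,cy)=(1.0000,0.0000)
member 6 (3-4): L=3.2211, (cx,cy)=(0.3937,-0.9193)
member 7 (3-5): L=2.5981, (cx,cy)=(0.9930,0.1178)
member 8 (4-5): L=3.5206, (cx,cy)=(0.3727,0.9280)
member 9 (4-6): L=2.7180, (cx,cy)=(1.0000,0.0000)
member 10 (5-6): L=3.5567, (cx,cy)=(0.3953,-0.9185)
solve A·x = −loads:
  F[0-1] = -538.6085 N (compression)
  F[0-2] = +2925.0047 N (tension)
  F[1-2] = +506.7207 N (tension)
  F[1-3] = -447.1878 N (compression)
  F[2-3] = -514.3196 N (compression)
  F[2-4] = +3336.8028 N (tension)
  F[3-4] = -2975.8407 N (compression)
  F[3-5] = -2180.5191 N (compression)
  F[4-5] = +2947.9120 N (tension)
  F[4-6] = +1066.7627 N (tension)
  F[5-6] = -2698.5466 N (compression)
  Rx@0 = -2674.4000 N
  Ry@0 = +476.7561 N
  Ry@6 = +2478.7439 N

2947.912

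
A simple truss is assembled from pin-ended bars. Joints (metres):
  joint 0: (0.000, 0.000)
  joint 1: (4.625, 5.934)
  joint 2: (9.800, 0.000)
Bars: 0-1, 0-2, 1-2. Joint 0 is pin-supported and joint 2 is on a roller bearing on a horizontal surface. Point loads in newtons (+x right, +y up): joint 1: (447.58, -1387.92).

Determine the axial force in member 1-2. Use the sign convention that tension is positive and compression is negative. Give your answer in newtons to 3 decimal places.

N=3 nodes, M=3 members, R=3 reactions → 2N=6, M+R=6
member 0 (0-1): L=7.5235, (cx,cy)=(0.6147,0.7887)
member 1 (0-2): L=9.8000, (cx,cy)=(1.0000,0.0000)
member 2 (1-2): L=7.8736, (cx,cy)=(0.6573,-0.7537)
solve A·x = −loads:
  F[0-1] = -585.6161 N (compression)
  F[0-2] = +807.5821 N (tension)
  F[1-2] = -1228.7050 N (compression)
  Rx@0 = -447.5800 N
  Ry@0 = +461.8925 N
  Ry@2 = +926.0275 N

-1228.705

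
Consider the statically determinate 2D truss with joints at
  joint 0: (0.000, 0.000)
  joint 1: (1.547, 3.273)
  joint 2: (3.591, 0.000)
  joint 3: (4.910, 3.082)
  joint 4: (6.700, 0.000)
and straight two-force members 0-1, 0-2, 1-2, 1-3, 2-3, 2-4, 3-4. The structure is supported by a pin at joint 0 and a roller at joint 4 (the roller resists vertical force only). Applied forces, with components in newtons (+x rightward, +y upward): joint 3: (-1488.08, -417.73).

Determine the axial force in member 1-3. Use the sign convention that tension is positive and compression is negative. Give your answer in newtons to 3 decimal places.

N=5 nodes, M=7 members, R=3 reactions → 2N=10, M+R=10
member 0 (0-1): L=3.6202, (cx,cy)=(0.4273,0.9041)
member 1 (0-2): L=3.5910, (cx,cy)=(1.0000,0.0000)
member 2 (1-2): L=3.8588, (cx,cy)=(0.5297,-0.8482)
member 3 (1-3): L=3.3684, (cx,cy)=(0.9984,-0.0567)
member 4 (2-3): L=3.3524, (cx,cy)=(0.3935,0.9193)
member 5 (2-4): L=3.1090, (cx,cy)=(1.0000,0.0000)
member 6 (3-4): L=3.5641, (cx,cy)=(0.5022,-0.8647)
solve A·x = −loads:
  F[0-1] = -880.5680 N (compression)
  F[0-2] = -1111.7902 N (compression)
  F[1-2] = +999.2505 N (tension)
  F[1-3] = -907.0482 N (compression)
  F[2-3] = -921.9078 N (compression)
  F[2-4] = -219.7654 N (compression)
  F[3-4] = +437.5789 N (tension)
  Rx@0 = +1488.0800 N
  Ry@0 = +796.1193 N
  Ry@4 = -378.3893 N

-907.048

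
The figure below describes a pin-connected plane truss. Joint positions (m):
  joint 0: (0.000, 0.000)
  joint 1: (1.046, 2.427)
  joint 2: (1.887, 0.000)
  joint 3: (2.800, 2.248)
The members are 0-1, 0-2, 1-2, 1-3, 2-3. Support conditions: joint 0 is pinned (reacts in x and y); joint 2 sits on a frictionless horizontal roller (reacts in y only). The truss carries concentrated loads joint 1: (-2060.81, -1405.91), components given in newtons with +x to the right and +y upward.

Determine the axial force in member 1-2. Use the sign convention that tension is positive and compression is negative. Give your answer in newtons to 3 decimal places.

N=4 nodes, M=5 members, R=3 reactions → 2N=8, M+R=8
member 0 (0-1): L=2.6428, (cx,cy)=(0.3958,0.9183)
member 1 (0-2): L=1.8870, (cx,cy)=(1.0000,0.0000)
member 2 (1-2): L=2.5686, (cx,cy)=(0.3274,-0.9449)
member 3 (1-3): L=1.7631, (cx,cy)=(0.9948,-0.1015)
member 4 (2-3): L=2.4263, (cx,cy)=(0.3763,0.9265)
solve A·x = −loads:
  F[0-1] = -3568.5409 N (compression)
  F[0-2] = -648.4142 N (compression)
  F[1-2] = +1980.3860 N (tension)
  F[1-3] = -0.0000 N (compression)
  F[2-3] = +0.0000 N (tension)
  Rx@0 = +2060.8100 N
  Ry@0 = +3277.1363 N
  Ry@2 = -1871.2263 N

1980.386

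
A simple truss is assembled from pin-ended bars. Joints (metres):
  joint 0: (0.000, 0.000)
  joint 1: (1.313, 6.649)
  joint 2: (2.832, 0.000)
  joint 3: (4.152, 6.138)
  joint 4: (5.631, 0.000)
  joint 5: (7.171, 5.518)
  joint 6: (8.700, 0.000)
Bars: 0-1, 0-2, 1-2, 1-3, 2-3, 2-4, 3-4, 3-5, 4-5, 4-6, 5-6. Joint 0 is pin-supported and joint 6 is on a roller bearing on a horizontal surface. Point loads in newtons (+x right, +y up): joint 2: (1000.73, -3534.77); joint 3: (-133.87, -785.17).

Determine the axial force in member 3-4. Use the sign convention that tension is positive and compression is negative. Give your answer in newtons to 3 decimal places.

-1312.848

N=7 nodes, M=11 members, R=3 reactions → 2N=14, M+R=14
member 0 (0-1): L=6.7774, (cx,cy)=(0.1937,0.9811)
member 1 (0-2): L=2.8320, (cx,cy)=(1.0000,0.0000)
member 2 (1-2): L=6.8203, (cx,cy)=(0.2227,-0.9749)
member 3 (1-3): L=2.8846, (cx,cy)=(0.9842,-0.1771)
member 4 (2-3): L=6.2783, (cx,cy)=(0.2102,0.9776)
member 5 (2-4): L=2.7990, (cx,cy)=(1.0000,0.0000)
member 6 (3-4): L=6.3137, (cx,cy)=(0.2343,-0.9722)
member 7 (3-5): L=3.0820, (cx,cy)=(0.9796,-0.2012)
member 8 (4-5): L=5.7289, (cx,cy)=(0.2688,0.9632)
member 9 (4-6): L=3.0690, (cx,cy)=(1.0000,0.0000)
member 10 (5-6): L=5.7259, (cx,cy)=(0.2670,-0.9637)
solve A·x = −loads:
  F[0-1] = -2944.8348 N (compression)
  F[0-2] = +1437.3689 N (tension)
  F[1-2] = +3200.4122 N (tension)
  F[1-3] = -1303.9182 N (compression)
  F[2-3] = +424.2245 N (tension)
  F[2-4] = +1060.2342 N (tension)
  F[3-4] = -1312.8479 N (compression)
  F[3-5] = -768.4037 N (compression)
  F[4-5] = +1325.0925 N (tension)
  F[4-6] = +396.4916 N (tension)
  F[5-6] = -1484.8134 N (compression)
  Rx@0 = -866.8600 N
  Ry@0 = +2889.0434 N
  Ry@6 = +1430.8966 N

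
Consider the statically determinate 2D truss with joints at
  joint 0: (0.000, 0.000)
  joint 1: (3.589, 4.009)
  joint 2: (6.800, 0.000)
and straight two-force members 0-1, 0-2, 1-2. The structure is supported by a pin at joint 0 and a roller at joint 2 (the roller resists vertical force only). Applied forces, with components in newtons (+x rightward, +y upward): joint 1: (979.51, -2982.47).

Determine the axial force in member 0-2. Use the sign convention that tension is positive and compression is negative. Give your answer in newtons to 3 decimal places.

1723.327

N=3 nodes, M=3 members, R=3 reactions → 2N=6, M+R=6
member 0 (0-1): L=5.3808, (cx,cy)=(0.6670,0.7451)
member 1 (0-2): L=6.8000, (cx,cy)=(1.0000,0.0000)
member 2 (1-2): L=5.1364, (cx,cy)=(0.6251,-0.7805)
solve A·x = −loads:
  F[0-1] = -1115.1651 N (compression)
  F[0-2] = +1723.3265 N (tension)
  F[1-2] = -2756.6783 N (compression)
  Rx@0 = -979.5100 N
  Ry@0 = +830.8611 N
  Ry@2 = +2151.6089 N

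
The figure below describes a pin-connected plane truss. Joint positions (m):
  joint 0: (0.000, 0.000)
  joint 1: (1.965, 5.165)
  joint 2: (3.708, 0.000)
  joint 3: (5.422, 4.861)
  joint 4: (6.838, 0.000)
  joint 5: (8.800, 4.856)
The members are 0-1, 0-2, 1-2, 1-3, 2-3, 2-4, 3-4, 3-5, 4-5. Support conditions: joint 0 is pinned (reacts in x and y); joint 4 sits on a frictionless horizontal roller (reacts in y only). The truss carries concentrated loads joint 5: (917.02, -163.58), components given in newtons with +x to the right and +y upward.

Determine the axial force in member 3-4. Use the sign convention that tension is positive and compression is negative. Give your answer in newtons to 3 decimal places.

N=6 nodes, M=9 members, R=3 reactions → 2N=12, M+R=12
member 0 (0-1): L=5.5262, (cx,cy)=(0.3556,0.9346)
member 1 (0-2): L=3.7080, (cx,cy)=(1.0000,0.0000)
member 2 (1-2): L=5.4512, (cx,cy)=(0.3197,-0.9475)
member 3 (1-3): L=3.4703, (cx,cy)=(0.9962,-0.0876)
member 4 (2-3): L=5.1543, (cx,cy)=(0.3325,0.9431)
member 5 (2-4): L=3.1300, (cx,cy)=(1.0000,0.0000)
member 6 (3-4): L=5.0630, (cx,cy)=(0.2797,-0.9601)
member 7 (3-5): L=3.3780, (cx,cy)=(1.0000,-0.0015)
member 8 (4-5): L=5.2374, (cx,cy)=(0.3746,0.9272)
solve A·x = −loads:
  F[0-1] = +746.9746 N (tension)
  F[0-2] = +651.4097 N (tension)
  F[1-2] = -784.7785 N (compression)
  F[1-3] = +518.5348 N (tension)
  F[2-3] = +788.4499 N (tension)
  F[2-4] = +138.2906 N (tension)
  F[3-4] = -728.6889 N (compression)
  F[3-5] = +982.5257 N (tension)
  F[4-5] = -174.8588 N (compression)
  Rx@0 = -917.0200 N
  Ry@0 = -698.1563 N
  Ry@4 = +861.7363 N

-728.689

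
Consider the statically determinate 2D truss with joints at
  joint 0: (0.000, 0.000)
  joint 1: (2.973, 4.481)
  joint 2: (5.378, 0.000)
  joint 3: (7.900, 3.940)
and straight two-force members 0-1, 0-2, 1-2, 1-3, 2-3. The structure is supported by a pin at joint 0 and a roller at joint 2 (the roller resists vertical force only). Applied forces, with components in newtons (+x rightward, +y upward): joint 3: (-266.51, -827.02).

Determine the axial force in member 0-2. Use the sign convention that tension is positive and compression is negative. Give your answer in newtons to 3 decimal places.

-394.281

N=4 nodes, M=5 members, R=3 reactions → 2N=8, M+R=8
member 0 (0-1): L=5.3776, (cx,cy)=(0.5529,0.8333)
member 1 (0-2): L=5.3780, (cx,cy)=(1.0000,0.0000)
member 2 (1-2): L=5.0856, (cx,cy)=(0.4729,-0.8811)
member 3 (1-3): L=4.9566, (cx,cy)=(0.9940,-0.1091)
member 4 (2-3): L=4.6780, (cx,cy)=(0.5391,0.8422)
solve A·x = −loads:
  F[0-1] = +231.1112 N (tension)
  F[0-2] = -394.2806 N (compression)
  F[1-2] = -249.1710 N (compression)
  F[1-3] = +247.0806 N (tension)
  F[2-3] = -949.9180 N (compression)
  Rx@0 = +266.5100 N
  Ry@0 = -192.5800 N
  Ry@2 = +1019.6000 N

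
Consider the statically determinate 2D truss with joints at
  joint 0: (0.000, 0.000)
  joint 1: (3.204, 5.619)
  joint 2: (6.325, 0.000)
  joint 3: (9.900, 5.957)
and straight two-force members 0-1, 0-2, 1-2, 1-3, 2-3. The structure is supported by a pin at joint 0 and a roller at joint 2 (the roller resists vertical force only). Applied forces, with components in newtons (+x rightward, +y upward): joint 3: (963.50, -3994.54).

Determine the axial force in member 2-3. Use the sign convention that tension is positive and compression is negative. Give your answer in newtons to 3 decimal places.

-4862.700

N=4 nodes, M=5 members, R=3 reactions → 2N=8, M+R=8
member 0 (0-1): L=6.4683, (cx,cy)=(0.4953,0.8687)
member 1 (0-2): L=6.3250, (cx,cy)=(1.0000,0.0000)
member 2 (1-2): L=6.4276, (cx,cy)=(0.4856,-0.8742)
member 3 (1-3): L=6.7045, (cx,cy)=(0.9987,0.0504)
member 4 (2-3): L=6.9474, (cx,cy)=(0.5146,0.8574)
solve A·x = −loads:
  F[0-1] = +3643.6369 N (tension)
  F[0-2] = -841.3375 N (compression)
  F[1-2] = -3420.5869 N (compression)
  F[1-3] = +3470.1628 N (tension)
  F[2-3] = -4862.7000 N (compression)
  Rx@0 = -963.5000 N
  Ry@0 = -3165.2253 N
  Ry@2 = +7159.7653 N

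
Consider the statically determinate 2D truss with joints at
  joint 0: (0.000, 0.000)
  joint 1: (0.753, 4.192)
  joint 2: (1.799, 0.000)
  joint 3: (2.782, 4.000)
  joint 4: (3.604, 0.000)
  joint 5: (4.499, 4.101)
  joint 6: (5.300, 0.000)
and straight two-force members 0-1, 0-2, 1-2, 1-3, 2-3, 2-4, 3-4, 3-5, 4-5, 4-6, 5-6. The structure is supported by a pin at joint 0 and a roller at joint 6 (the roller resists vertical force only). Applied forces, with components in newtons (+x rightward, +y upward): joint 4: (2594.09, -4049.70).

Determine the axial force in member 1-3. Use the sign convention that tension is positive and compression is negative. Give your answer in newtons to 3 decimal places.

-572.132

N=7 nodes, M=11 members, R=3 reactions → 2N=14, M+R=14
member 0 (0-1): L=4.2591, (cx,cy)=(0.1768,0.9842)
member 1 (0-2): L=1.7990, (cx,cy)=(1.0000,0.0000)
member 2 (1-2): L=4.3205, (cx,cy)=(0.2421,-0.9703)
member 3 (1-3): L=2.0381, (cx,cy)=(0.9956,-0.0942)
member 4 (2-3): L=4.1190, (cx,cy)=(0.2386,0.9711)
member 5 (2-4): L=1.8050, (cx,cy)=(1.0000,0.0000)
member 6 (3-4): L=4.0836, (cx,cy)=(0.2013,-0.9795)
member 7 (3-5): L=1.7200, (cx,cy)=(0.9983,0.0587)
member 8 (4-5): L=4.1975, (cx,cy)=(0.2132,0.9770)
member 9 (4-6): L=1.6960, (cx,cy)=(1.0000,0.0000)
member 10 (5-6): L=4.1785, (cx,cy)=(0.1917,-0.9815)
solve A·x = −loads:
  F[0-1] = -1316.6449 N (compression)
  F[0-2] = +2826.8705 N (tension)
  F[1-2] = +1391.1889 N (tension)
  F[1-3] = -572.1317 N (compression)
  F[2-3] = -1389.9647 N (compression)
  F[2-4] = +3495.3912 N (tension)
  F[3-4] = +1253.7035 N (tension)
  F[3-5] = -1155.6580 N (compression)
  F[4-5] = +2888.0726 N (tension)
  F[4-6] = +537.8665 N (tension)
  F[5-6] = -2805.8319 N (compression)
  Rx@0 = -2594.0900 N
  Ry@0 = +1295.9040 N
  Ry@6 = +2753.7960 N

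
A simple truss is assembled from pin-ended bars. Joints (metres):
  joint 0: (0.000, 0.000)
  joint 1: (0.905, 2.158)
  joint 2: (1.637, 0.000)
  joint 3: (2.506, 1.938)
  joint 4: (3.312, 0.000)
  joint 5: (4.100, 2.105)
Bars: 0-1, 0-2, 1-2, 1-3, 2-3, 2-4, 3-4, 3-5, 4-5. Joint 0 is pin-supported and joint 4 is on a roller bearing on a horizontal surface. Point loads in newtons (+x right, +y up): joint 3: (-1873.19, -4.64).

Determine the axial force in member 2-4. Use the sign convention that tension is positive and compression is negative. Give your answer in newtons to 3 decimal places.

N=6 nodes, M=9 members, R=3 reactions → 2N=12, M+R=12
member 0 (0-1): L=2.3401, (cx,cy)=(0.3867,0.9222)
member 1 (0-2): L=1.6370, (cx,cy)=(1.0000,0.0000)
member 2 (1-2): L=2.2788, (cx,cy)=(0.3212,-0.9470)
member 3 (1-3): L=1.6160, (cx,cy)=(0.9907,-0.1361)
member 4 (2-3): L=2.1239, (cx,cy)=(0.4092,0.9125)
member 5 (2-4): L=1.6750, (cx,cy)=(1.0000,0.0000)
member 6 (3-4): L=2.0989, (cx,cy)=(0.3840,-0.9233)
member 7 (3-5): L=1.6027, (cx,cy)=(0.9946,0.1042)
member 8 (4-5): L=2.2477, (cx,cy)=(0.3506,0.9365)
solve A·x = −loads:
  F[0-1] = -1189.7954 N (compression)
  F[0-2] = -1413.0504 N (compression)
  F[1-2] = +1285.2984 N (tension)
  F[1-3] = -881.2148 N (compression)
  F[2-3] = -1333.9452 N (compression)
  F[2-4] = -454.3947 N (compression)
  F[3-4] = +1183.2999 N (tension)
  F[3-5] = -0.0000 N (tension)
  F[4-5] = -0.0000 N (tension)
  Rx@0 = +1873.1900 N
  Ry@0 = +1097.2168 N
  Ry@4 = -1092.5768 N

-454.395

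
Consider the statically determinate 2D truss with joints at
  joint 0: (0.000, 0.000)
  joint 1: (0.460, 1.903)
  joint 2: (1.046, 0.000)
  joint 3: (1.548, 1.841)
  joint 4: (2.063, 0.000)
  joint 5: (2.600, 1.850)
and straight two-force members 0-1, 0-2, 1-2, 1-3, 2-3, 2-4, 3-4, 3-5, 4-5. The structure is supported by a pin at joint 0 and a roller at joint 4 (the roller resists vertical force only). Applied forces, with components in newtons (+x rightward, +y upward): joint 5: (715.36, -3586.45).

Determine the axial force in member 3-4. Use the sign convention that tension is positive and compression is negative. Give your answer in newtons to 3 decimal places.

-1619.880

N=6 nodes, M=9 members, R=3 reactions → 2N=12, M+R=12
member 0 (0-1): L=1.9578, (cx,cy)=(0.2350,0.9720)
member 1 (0-2): L=1.0460, (cx,cy)=(1.0000,0.0000)
member 2 (1-2): L=1.9912, (cx,cy)=(0.2943,-0.9557)
member 3 (1-3): L=1.0898, (cx,cy)=(0.9984,-0.0569)
member 4 (2-3): L=1.9082, (cx,cy)=(0.2631,0.9648)
member 5 (2-4): L=1.0170, (cx,cy)=(1.0000,0.0000)
member 6 (3-4): L=1.9117, (cx,cy)=(0.2694,-0.9630)
member 7 (3-5): L=1.0520, (cx,cy)=(1.0000,0.0086)
member 8 (4-5): L=1.9264, (cx,cy)=(0.2788,0.9604)
solve A·x = −loads:
  F[0-1] = +1620.4178 N (tension)
  F[0-2] = +334.6319 N (tension)
  F[1-2] = -1700.5837 N (compression)
  F[1-3] = +882.6354 N (tension)
  F[2-3] = +1684.6102 N (tension)
  F[2-4] = -609.0213 N (compression)
  F[3-4] = -1619.8802 N (compression)
  F[3-5] = +1760.8368 N (tension)
  F[4-5] = -3750.1717 N (compression)
  Rx@0 = -715.3600 N
  Ry@0 = -1575.0556 N
  Ry@4 = +5161.5056 N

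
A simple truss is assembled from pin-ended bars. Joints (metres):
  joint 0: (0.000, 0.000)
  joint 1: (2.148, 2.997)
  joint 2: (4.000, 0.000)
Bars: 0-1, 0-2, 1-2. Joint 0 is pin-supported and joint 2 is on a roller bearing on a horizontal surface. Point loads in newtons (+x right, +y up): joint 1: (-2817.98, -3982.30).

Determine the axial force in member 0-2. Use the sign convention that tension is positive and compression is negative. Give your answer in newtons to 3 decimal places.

N=3 nodes, M=3 members, R=3 reactions → 2N=6, M+R=6
member 0 (0-1): L=3.6873, (cx,cy)=(0.5825,0.8128)
member 1 (0-2): L=4.0000, (cx,cy)=(1.0000,0.0000)
member 2 (1-2): L=3.5231, (cx,cy)=(0.5257,-0.8507)
solve A·x = −loads:
  F[0-1] = -4866.1255 N (compression)
  F[0-2] = +16.7611 N (tension)
  F[1-2] = -31.8845 N (compression)
  Rx@0 = +2817.9800 N
  Ry@0 = +3955.1764 N
  Ry@2 = +27.1236 N

16.761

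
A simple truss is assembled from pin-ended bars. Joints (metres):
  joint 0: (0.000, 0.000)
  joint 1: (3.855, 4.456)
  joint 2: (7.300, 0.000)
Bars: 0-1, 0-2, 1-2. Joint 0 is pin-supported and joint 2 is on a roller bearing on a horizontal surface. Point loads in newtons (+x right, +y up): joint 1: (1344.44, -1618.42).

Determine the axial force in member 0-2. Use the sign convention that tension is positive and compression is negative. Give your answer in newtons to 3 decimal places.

N=3 nodes, M=3 members, R=3 reactions → 2N=6, M+R=6
member 0 (0-1): L=5.8921, (cx,cy)=(0.6543,0.7563)
member 1 (0-2): L=7.3000, (cx,cy)=(1.0000,0.0000)
member 2 (1-2): L=5.6324, (cx,cy)=(0.6116,-0.7911)
solve A·x = −loads:
  F[0-1] = +75.2377 N (tension)
  F[0-2] = +1295.2146 N (tension)
  F[1-2] = -2117.6111 N (compression)
  Rx@0 = -1344.4400 N
  Ry@0 = -56.8997 N
  Ry@2 = +1675.3197 N

1295.215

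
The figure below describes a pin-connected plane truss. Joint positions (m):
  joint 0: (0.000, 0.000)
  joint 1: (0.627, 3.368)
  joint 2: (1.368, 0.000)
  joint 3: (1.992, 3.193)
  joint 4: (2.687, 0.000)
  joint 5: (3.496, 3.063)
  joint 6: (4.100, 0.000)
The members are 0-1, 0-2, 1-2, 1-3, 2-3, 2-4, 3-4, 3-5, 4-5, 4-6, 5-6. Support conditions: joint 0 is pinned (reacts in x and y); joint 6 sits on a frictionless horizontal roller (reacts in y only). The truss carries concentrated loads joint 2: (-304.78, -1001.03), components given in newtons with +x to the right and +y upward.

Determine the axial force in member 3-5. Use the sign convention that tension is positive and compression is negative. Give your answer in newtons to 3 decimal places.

-151.202

N=7 nodes, M=11 members, R=3 reactions → 2N=14, M+R=14
member 0 (0-1): L=3.4259, (cx,cy)=(0.1830,0.9831)
member 1 (0-2): L=1.3680, (cx,cy)=(1.0000,0.0000)
member 2 (1-2): L=3.4486, (cx,cy)=(0.2149,-0.9766)
member 3 (1-3): L=1.3762, (cx,cy)=(0.9919,-0.1272)
member 4 (2-3): L=3.2534, (cx,cy)=(0.1918,0.9814)
member 5 (2-4): L=1.3190, (cx,cy)=(1.0000,0.0000)
member 6 (3-4): L=3.2678, (cx,cy)=(0.2127,-0.9771)
member 7 (3-5): L=1.5096, (cx,cy)=(0.9963,-0.0861)
member 8 (4-5): L=3.1680, (cx,cy)=(0.2554,0.9668)
member 9 (4-6): L=1.4130, (cx,cy)=(1.0000,0.0000)
member 10 (5-6): L=3.1220, (cx,cy)=(0.1935,-0.9811)
solve A·x = −loads:
  F[0-1] = -678.4879 N (compression)
  F[0-2] = -180.6035 N (compression)
  F[1-2] = +719.5786 N (tension)
  F[1-3] = -281.0763 N (compression)
  F[2-3] = +303.9015 N (tension)
  F[2-4] = +220.5063 N (tension)
  F[3-4] = -328.4971 N (compression)
  F[3-5] = -151.2020 N (compression)
  F[4-5] = +331.9885 N (tension)
  F[4-6] = +65.8627 N (tension)
  F[5-6] = -340.4341 N (compression)
  Rx@0 = +304.7800 N
  Ry@0 = +667.0278 N
  Ry@6 = +334.0022 N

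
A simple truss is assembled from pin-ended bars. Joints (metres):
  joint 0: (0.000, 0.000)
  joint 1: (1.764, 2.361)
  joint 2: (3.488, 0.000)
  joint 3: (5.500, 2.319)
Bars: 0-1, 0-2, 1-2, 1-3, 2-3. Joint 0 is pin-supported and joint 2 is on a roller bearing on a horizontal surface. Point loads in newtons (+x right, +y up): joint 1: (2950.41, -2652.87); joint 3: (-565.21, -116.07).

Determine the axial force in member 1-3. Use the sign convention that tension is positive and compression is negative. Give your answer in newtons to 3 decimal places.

N=4 nodes, M=5 members, R=3 reactions → 2N=8, M+R=8
member 0 (0-1): L=2.9472, (cx,cy)=(0.5985,0.8011)
member 1 (0-2): L=3.4880, (cx,cy)=(1.0000,0.0000)
member 2 (1-2): L=2.9234, (cx,cy)=(0.5897,-0.8076)
member 3 (1-3): L=3.7362, (cx,cy)=(0.9999,-0.0112)
member 4 (2-3): L=3.0702, (cx,cy)=(0.6553,0.7553)
solve A·x = −loads:
  F[0-1] = +470.6775 N (tension)
  F[0-2] = +2103.4839 N (tension)
  F[1-2] = -3745.3173 N (compression)
  F[1-3] = -460.0481 N (compression)
  F[2-3] = -160.5137 N (compression)
  Rx@0 = -2385.2000 N
  Ry@0 = -377.0588 N
  Ry@2 = +3145.9988 N

-460.048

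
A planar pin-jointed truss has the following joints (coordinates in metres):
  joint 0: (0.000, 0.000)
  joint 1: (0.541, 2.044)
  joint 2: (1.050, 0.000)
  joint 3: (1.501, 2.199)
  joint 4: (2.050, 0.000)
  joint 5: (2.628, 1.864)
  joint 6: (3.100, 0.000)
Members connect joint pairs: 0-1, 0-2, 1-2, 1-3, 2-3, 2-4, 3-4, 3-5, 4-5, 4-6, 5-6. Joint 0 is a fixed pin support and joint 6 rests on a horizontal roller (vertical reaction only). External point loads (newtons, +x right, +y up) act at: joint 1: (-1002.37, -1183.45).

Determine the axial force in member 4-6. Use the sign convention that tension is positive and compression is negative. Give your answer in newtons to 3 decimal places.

-115.059

N=7 nodes, M=11 members, R=3 reactions → 2N=14, M+R=14
member 0 (0-1): L=2.1144, (cx,cy)=(0.2559,0.9667)
member 1 (0-2): L=1.0500, (cx,cy)=(1.0000,0.0000)
member 2 (1-2): L=2.1064, (cx,cy)=(0.2416,-0.9704)
member 3 (1-3): L=0.9724, (cx,cy)=(0.9872,0.1594)
member 4 (2-3): L=2.2448, (cx,cy)=(0.2009,0.9796)
member 5 (2-4): L=1.0000, (cx,cy)=(1.0000,0.0000)
member 6 (3-4): L=2.2665, (cx,cy)=(0.2422,-0.9702)
member 7 (3-5): L=1.1757, (cx,cy)=(0.9585,-0.2849)
member 8 (4-5): L=1.9516, (cx,cy)=(0.2962,0.9551)
member 9 (4-6): L=1.0500, (cx,cy)=(1.0000,0.0000)
member 10 (5-6): L=1.9228, (cx,cy)=(0.2455,-0.9694)
solve A·x = −loads:
  F[0-1] = -1694.2339 N (compression)
  F[0-2] = -568.8722 N (compression)
  F[1-2] = +541.1592 N (tension)
  F[1-3] = +443.7792 N (tension)
  F[2-3] = -536.0526 N (compression)
  F[2-4] = -330.4065 N (compression)
  F[3-4] = +396.5326 N (tension)
  F[3-5] = +244.4911 N (tension)
  F[4-5] = -402.7958 N (compression)
  F[4-6] = -115.0592 N (compression)
  F[5-6] = +468.7277 N (tension)
  Rx@0 = +1002.3700 N
  Ry@0 = +1637.8364 N
  Ry@6 = -454.3864 N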